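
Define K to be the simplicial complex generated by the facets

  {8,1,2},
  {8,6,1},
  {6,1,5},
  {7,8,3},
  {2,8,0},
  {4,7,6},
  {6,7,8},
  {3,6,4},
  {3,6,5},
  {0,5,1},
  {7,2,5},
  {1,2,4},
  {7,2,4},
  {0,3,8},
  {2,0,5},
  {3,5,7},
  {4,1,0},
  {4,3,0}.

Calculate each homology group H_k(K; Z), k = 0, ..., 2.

H_0 ≅ Z,  H_1 ≅ Z ⊕ Z_2,  H_2 = 0.

Order the vertices as 0 < 1 < 2 < 3 < 4 < 5 < 6 < 7 < 8. Listing each simplex with vertices in this order, K has dimension 2 with simplices:

  0-simplices (9): [0], [1], [2], [3], [4], [5], [6], [7], [8]
  1-simplices (27): (27 of them)
  2-simplices (18): [0,1,4], [0,1,5], [0,2,5], [0,2,8], [0,3,4], [0,3,8], [1,2,4], [1,2,8], [1,5,6], [1,6,8], [2,4,7], [2,5,7], [3,4,6], [3,5,6], [3,5,7], [3,7,8], [4,6,7], [6,7,8]

giving chain groups C_0 ≅ Z^9, C_1 ≅ Z^27, C_2 ≅ Z^18.

Boundary ∂_1: C_1 → C_0 maps an edge to its endpoints' difference, ∂[p,q] = q − p. For instance
  ∂[2,7] = [7] − [2].
The 9×27 boundary matrix has rank 8 and Smith normal form diag(1,1,1,1,1,1,1,1).

The boundary map ∂_2: C_2 → C_1 acts by ∂[p,q,r] = [q,r] − [p,r] + [p,q]. For instance
  ∂[1,2,8] = [2,8] − [1,8] + [1,2],
  ∂[3,7,8] = [7,8] − [3,8] + [3,7].
This gives a 27×18 integer matrix of rank 18; reducing to Smith normal form yields diagonal entries (1,1,1,1,1,1,1,1,1,1,1,1,1,1,1,1,1,2).

Computing H_k = (kernel of ∂_k) / (image of ∂_{k+1}):

  H_0: rank C_0 − rank ∂_1 = 9 − 8 = 1, and the invariant factors of ∂_1 are all 1, so H_0 ≅ Z.
  H_1: rank ker ∂_1 − rank ∂_2 = (27 − 8) − 18 = 1, and ∂_2 has invariant factor 2 > 1, so H_1 ≅ Z ⊕ Z_2.
  H_2: rank ker ∂_2 − rank ∂_3 = (18 − 18) − 0 = 0, and there is no ∂_3, so H_2 ≅ 0.

As a check, the Euler characteristic is 9 − 27 + 18 = 0, which agrees with 1 − 1 + 0 = 0.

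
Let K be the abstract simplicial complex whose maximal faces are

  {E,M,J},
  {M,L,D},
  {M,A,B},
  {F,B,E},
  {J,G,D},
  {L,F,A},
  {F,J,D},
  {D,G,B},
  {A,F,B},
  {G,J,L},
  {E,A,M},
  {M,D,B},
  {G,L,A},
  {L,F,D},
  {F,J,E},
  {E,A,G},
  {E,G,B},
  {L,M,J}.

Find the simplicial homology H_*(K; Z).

H_0 ≅ Z,  H_1 ≅ Z ⊕ Z/2Z,  H_2 = 0.

Take the total order A < B < D < E < F < G < J < L < M on the vertex set. Then K (dimension 2) consists of the simplices:

  0-simplices (9): A, B, D, E, F, G, J, L, M
  1-simplices (27): AB, AE, AF, AG, AL, AM, BD, BE, BF, BG, BM, DF, DG, DJ, DL, DM, EF, EG, EJ, EM, FJ, FL, GJ, GL, JL, JM, LM
  2-simplices (18): ABF, ABM, AEG, AEM, AFL, AGL, BDG, BDM, BEF, BEG, DFJ, DFL, DGJ, DLM, EFJ, EJM, GJL, JLM

giving chain groups C_0 ≅ Z^9, C_1 ≅ Z^27, C_2 ≅ Z^18.

Boundary ∂_1: C_1 → C_0 is given by ∂[p,q] = [q] − [p]. For instance
  ∂AE = E − A.
The 9×27 boundary matrix has rank 8 and Smith normal form diag(1,1,1,1,1,1,1,1).

∂_2: C_2 → C_1 acts by ∂[p,q,r] = [q,r] − [p,r] + [p,q]. For instance
  ∂DGJ = GJ − DJ + DG,
  ∂AEM = EM − AM + AE.
The resulting 27×18 matrix has rank 18, and its Smith normal form has invariant factors (1,1,1,1,1,1,1,1,1,1,1,1,1,1,1,1,1,2).

Now H_k = ker ∂_k / im ∂_{k+1}, so:

  H_0: rank C_0 − rank ∂_1 = 9 − 8 = 1, and the invariant factors of ∂_1 are all 1, so H_0 ≅ Z.
  H_1: rank ker ∂_1 − rank ∂_2 = (27 − 8) − 18 = 1, and ∂_2 has invariant factor 2 > 1, so H_1 ≅ Z ⊕ Z/2Z.
  H_2: rank ker ∂_2 − rank ∂_3 = (18 − 18) − 0 = 0, and there is no ∂_3, so H_2 ≅ 0.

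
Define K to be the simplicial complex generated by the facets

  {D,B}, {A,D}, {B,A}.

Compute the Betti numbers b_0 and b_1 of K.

Order the vertices as A < B < D. Listing each simplex with vertices in this order, K has dimension 1 with simplices:

  0-simplices (3): A, B, D
  1-simplices (3): AB, AD, BD

giving chain groups C_0 ≅ Z^3, C_1 ≅ Z^3.

The boundary map ∂_1: C_1 → C_0 sends each edge [p,q] (with p < q) to q − p.
The 3×3 boundary matrix has rank 2 and Smith normal form diag(1,1).

Reading off H_k = ker ∂_k / im ∂_{k+1}:

  H_0: rank C_0 − rank ∂_1 = 3 − 2 = 1, and the invariant factors of ∂_1 are all 1, so H_0 = Z.
  H_1: rank ker ∂_1 − rank ∂_2 = (3 − 2) − 0 = 1, and there is no ∂_2, so H_1 = Z.

(K is a triangulation of the circle S^1.)

Hence the Betti numbers are b_0 = 1, b_1 = 1.

b_0 = 1, b_1 = 1.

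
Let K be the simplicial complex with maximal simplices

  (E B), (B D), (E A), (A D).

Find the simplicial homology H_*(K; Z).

Order the vertices as A < B < D < E. Listing each simplex with vertices in this order, K has dimension 1 with simplices:

  0-simplices (4): A, B, D, E
  1-simplices (4): AD, AE, BD, BE

so the chain groups are C_0 ≅ Z^4, C_1 ≅ Z^4.

∂_1: C_1 → C_0 sends each edge [p,q] (with p < q) to q − p.
The 4×4 boundary matrix has rank 3 and Smith normal form diag(1,1,1).

Computing H_k = (kernel of ∂_k) / (image of ∂_{k+1}):

  H_0: rank C_0 − rank ∂_1 = 4 − 3 = 1, and the invariant factors of ∂_1 are all 1, so H_0 ≅ Z.
  H_1: rank ker ∂_1 − rank ∂_2 = (4 − 3) − 0 = 1, and there is no ∂_2, so H_1 ≅ Z.

(K is a triangulation of the circle S^1.)

H_0 ≅ Z,  H_1 ≅ Z.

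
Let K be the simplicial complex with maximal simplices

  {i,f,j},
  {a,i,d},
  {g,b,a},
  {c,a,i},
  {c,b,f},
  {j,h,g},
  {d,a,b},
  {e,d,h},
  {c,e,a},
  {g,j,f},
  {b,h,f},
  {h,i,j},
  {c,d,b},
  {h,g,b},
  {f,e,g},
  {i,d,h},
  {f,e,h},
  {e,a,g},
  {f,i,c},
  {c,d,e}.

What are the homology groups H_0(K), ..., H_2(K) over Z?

We work with the vertex ordering a < b < c < d < e < f < g < h < i < j. The simplices of K, each written with vertices in increasing order, are:

  0-simplices (10): a, b, c, d, e, f, g, h, i, j
  1-simplices (30): ab, ac, ad, ae, ag, ai, bc, bd, bf, bg, bh, cd, ce, cf, ci, de, dh, di, ef, eg, eh, fg, fh, fi, fj, gh, gj, hi, hj, ij
  2-simplices (20): abd, abg, ace, aci, adi, aeg, bcd, bcf, bfh, bgh, cde, cfi, deh, dhi, efg, efh, fgj, fij, ghj, hij

so the chain groups are C_0 ≅ Z^10, C_1 ≅ Z^30, C_2 ≅ Z^20.

Boundary ∂_1: C_1 → C_0 maps an edge to its endpoints' difference, ∂[p,q] = q − p.
This gives a 10×30 integer matrix of rank 9; reducing to Smith normal form yields diagonal entries (1,1,1,1,1,1,1,1,1).

∂_2: C_2 → C_1 acts by ∂[p,q,r] = [q,r] − [p,r] + [p,q]. For instance
  ∂cde = de − ce + cd,
  ∂dhi = hi − di + dh.
The resulting 30×20 matrix has rank 20, and its Smith normal form has invariant factors (1,1,1,1,1,1,1,1,1,1,1,1,1,1,1,1,1,1,1,2).

Computing H_k = (kernel of ∂_k) / (image of ∂_{k+1}):

  H_0: rank C_0 − rank ∂_1 = 10 − 9 = 1, and the invariant factors of ∂_1 are all 1, so H_0 = Z.
  H_1: rank ker ∂_1 − rank ∂_2 = (30 − 9) − 20 = 1, and ∂_2 has invariant factor 2 > 1, so H_1 = Z × Z/2.
  H_2: rank ker ∂_2 − rank ∂_3 = (20 − 20) − 0 = 0, and there is no ∂_3, so H_2 = 0.

As a check, the Euler characteristic is 10 − 30 + 20 = 0, which agrees with 1 − 1 + 0 = 0.
(K is a triangulation of the Klein bottle.)

H_0 ≅ Z,  H_1 ≅ Z × Z/2,  H_2 = 0.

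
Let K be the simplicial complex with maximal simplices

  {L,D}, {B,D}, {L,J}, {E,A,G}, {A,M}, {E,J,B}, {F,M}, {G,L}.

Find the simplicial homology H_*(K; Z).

H_0 ≅ Z,  H_1 ≅ Z^2,  H_2 = 0.

Fix the vertex order A < B < D < E < F < G < J < L < M and write every simplex with vertices in increasing order. Then dim K = 2 and the simplices of K are:

  0-simplices (9): A, B, D, E, F, G, J, L, M
  1-simplices (12): AE, AG, AM, BD, BE, BJ, DL, EG, EJ, FM, GL, JL
  2-simplices (2): AEG, BEJ

so the chain groups are C_0 ≅ Z^9, C_1 ≅ Z^12, C_2 ≅ Z^2.

∂_1: C_1 → C_0 maps an edge to its endpoints' difference, ∂[p,q] = q − p. For instance
  ∂JL = L − J.
This gives a 9×12 integer matrix of rank 8; reducing to Smith normal form yields diagonal entries (1,1,1,1,1,1,1,1).

The boundary map ∂_2: C_2 → C_1 acts by ∂[p,q,r] = [q,r] − [p,r] + [p,q]. For instance
  ∂AEG = EG − AG + AE,
  ∂BEJ = EJ − BJ + BE.
The 12×2 boundary matrix has rank 2 and Smith normal form diag(1,1).

Now H_k = ker ∂_k / im ∂_{k+1}, so:

  H_0: rank C_0 − rank ∂_1 = 9 − 8 = 1, and the invariant factors of ∂_1 are all 1, so H_0 ≅ Z.
  H_1: rank ker ∂_1 − rank ∂_2 = (12 − 8) − 2 = 2, and the invariant factors of ∂_2 are all 1, so H_1 ≅ Z^2.
  H_2: rank ker ∂_2 − rank ∂_3 = (2 − 2) − 0 = 0, and there is no ∂_3, so H_2 ≅ 0.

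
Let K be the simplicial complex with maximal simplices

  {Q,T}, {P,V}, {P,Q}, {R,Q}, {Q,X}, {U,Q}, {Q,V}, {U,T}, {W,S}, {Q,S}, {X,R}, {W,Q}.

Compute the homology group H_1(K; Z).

H_1 ≅ Z^4.

K has 9 vertices, 12 edges.
rank ∂_1 = 8, rank ∂_2 = 0 ⇒ b_1 = 12 − 8 − 0 = 4. So H_1 ≅ Z^4.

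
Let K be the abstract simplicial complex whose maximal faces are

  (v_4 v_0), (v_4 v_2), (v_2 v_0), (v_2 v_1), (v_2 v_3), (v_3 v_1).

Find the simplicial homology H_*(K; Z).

Take the total order v_0 < v_1 < v_2 < v_3 < v_4 on the vertex set. Then K (dimension 1) consists of the simplices:

  0-simplices (5): [v_0], [v_1], [v_2], [v_3], [v_4]
  1-simplices (6): [v_0,v_2], [v_0,v_4], [v_1,v_2], [v_1,v_3], [v_2,v_3], [v_2,v_4]

giving chain groups C_0 ≅ Z^5, C_1 ≅ Z^6.

∂_1: C_1 → C_0 sends each edge [p,q] (with p < q) to q − p. For instance
  ∂[v_2,v_4] = [v_4] − [v_2].
The 5×6 boundary matrix has rank 4 and Smith normal form diag(1,1,1,1).

From H_k ≅ ker(∂_k) / im(∂_{k+1}) we obtain:

  H_0: rank C_0 − rank ∂_1 = 5 − 4 = 1, and the invariant factors of ∂_1 are all 1, so H_0 ≅ Z.
  H_1: rank ker ∂_1 − rank ∂_2 = (6 − 4) − 0 = 2, and there is no ∂_2, so H_1 ≅ Z^2.

As a check, the Euler characteristic is 5 − 6 = -1, which agrees with 1 − 2 = -1.

H_0 ≅ Z,  H_1 ≅ Z^2.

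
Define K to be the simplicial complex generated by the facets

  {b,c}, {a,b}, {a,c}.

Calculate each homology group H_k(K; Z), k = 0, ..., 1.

Fix the vertex order a < b < c and write every simplex with vertices in increasing order. Then dim K = 1 and the simplices of K are:

  0-simplices (3): a, b, c
  1-simplices (3): ab, ac, bc

Hence C_0 ≅ Z^3, C_1 ≅ Z^3.

Boundary ∂_1: C_1 → C_0 sends each edge [p,q] (with p < q) to q − p.
The 3×3 boundary matrix has rank 2 and Smith normal form diag(1,1).

Reading off H_k = ker ∂_k / im ∂_{k+1}:

  H_0: rank C_0 − rank ∂_1 = 3 − 2 = 1, and the invariant factors of ∂_1 are all 1, so H_0 ≅ Z.
  H_1: rank ker ∂_1 − rank ∂_2 = (3 − 2) − 0 = 1, and there is no ∂_2, so H_1 ≅ Z.

(K is a triangulation of the circle S^1.)

H_0 ≅ Z,  H_1 ≅ Z.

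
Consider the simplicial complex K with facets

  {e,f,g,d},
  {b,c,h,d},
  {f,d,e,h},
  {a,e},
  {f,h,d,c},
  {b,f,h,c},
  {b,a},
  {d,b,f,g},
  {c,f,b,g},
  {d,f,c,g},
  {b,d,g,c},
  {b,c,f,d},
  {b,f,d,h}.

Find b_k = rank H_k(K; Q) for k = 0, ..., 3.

Take the total order a < b < c < d < e < f < g < h on the vertex set. Then K (dimension 3) consists of the simplices:

  0-simplices (8): a, b, c, d, e, f, g, h
  1-simplices (20): ab, ae, bc, bd, bf, bg, bh, cd, cf, cg, ch, de, df, dg, dh, ef, eg, eh, fg, fh
  2-simplices (21): bcd, bcf, bcg, bch, bdf, bdg, bdh, bfg, bfh, cdf, cdg, cdh, cfg, cfh, def, deg, deh, dfg, dfh, efg, efh
  3-simplices (11): bcdf, bcdg, bcdh, bcfg, bcfh, bdfg, bdfh, cdfg, cdfh, defg, defh

so the chain groups are C_0 ≅ Z^8, C_1 ≅ Z^20, C_2 ≅ Z^21, C_3 ≅ Z^11.

The boundary map ∂_1: C_1 → C_0 sends each edge [p,q] (with p < q) to q − p.
This gives a 8×20 integer matrix of rank 7; reducing to Smith normal form yields diagonal entries (1,1,1,1,1,1,1).

The boundary map ∂_2: C_2 → C_1 maps a triangle to the signed sum of its edges. For instance
  ∂deh = eh − dh + de,
  ∂cfh = fh − ch + cf.
This gives a 20×21 integer matrix of rank 12; reducing to Smith normal form yields diagonal entries (1,1,1,1,1,1,1,1,1,1,1,1).

Boundary ∂_3: C_3 → C_2 sends each 3-simplex σ to the alternating sum Σ_i (−1)^i (σ with its i-th vertex removed). For instance
  ∂defh = efh − dfh + deh − def,
  ∂cdfg = dfg − cfg + cdg − cdf.
The resulting 21×11 matrix has rank 9, and its Smith normal form has invariant factors (1,1,1,1,1,1,1,1,1).

Reading off H_k = ker ∂_k / im ∂_{k+1}:

  H_0: rank C_0 − rank ∂_1 = 8 − 7 = 1, and the invariant factors of ∂_1 are all 1, so H_0 ≅ Z.
  H_1: rank ker ∂_1 − rank ∂_2 = (20 − 7) − 12 = 1, and the invariant factors of ∂_2 are all 1, so H_1 ≅ Z.
  H_2: rank ker ∂_2 − rank ∂_3 = (21 − 12) − 9 = 0, and the invariant factors of ∂_3 are all 1, so H_2 ≅ 0.
  H_3: rank ker ∂_3 − rank ∂_4 = (11 − 9) − 0 = 2, and there is no ∂_4, so H_3 ≅ Z^2.

Hence the Betti numbers are b_0 = 1, b_1 = 1, b_2 = 0, b_3 = 2.

b_0 = 1, b_1 = 1, b_2 = 0, b_3 = 2.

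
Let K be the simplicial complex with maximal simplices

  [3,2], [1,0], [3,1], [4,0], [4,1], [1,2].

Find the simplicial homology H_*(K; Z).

H_0 ≅ Z,  H_1 ≅ Z^2.

We work with the vertex ordering 0 < 1 < 2 < 3 < 4. The simplices of K, each written with vertices in increasing order, are:

  0-simplices (5): [0], [1], [2], [3], [4]
  1-simplices (6): [0,1], [0,4], [1,2], [1,3], [1,4], [2,3]

so the chain groups are C_0 ≅ Z^5, C_1 ≅ Z^6.

∂_1: C_1 → C_0 is given by ∂[p,q] = [q] − [p]. For instance
  ∂[0,1] = [1] − [0].
The 5×6 boundary matrix has rank 4 and Smith normal form diag(1,1,1,1).

From H_k ≅ ker(∂_k) / im(∂_{k+1}) we obtain:

  H_0: rank C_0 − rank ∂_1 = 5 − 4 = 1, and the invariant factors of ∂_1 are all 1, so H_0 ≅ Z.
  H_1: rank ker ∂_1 − rank ∂_2 = (6 − 4) − 0 = 2, and there is no ∂_2, so H_1 ≅ Z^2.

(K is a triangulation of a wedge of 2 circles.)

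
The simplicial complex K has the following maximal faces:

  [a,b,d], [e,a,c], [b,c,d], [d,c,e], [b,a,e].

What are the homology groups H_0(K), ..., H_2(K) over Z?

K has 5 vertices, 10 edges, 5 triangles.
rank ∂_0 = 0, rank ∂_1 = 4 ⇒ b_0 = 5 − 0 − 4 = 1; all invariant factors of ∂_1 are 1 so no torsion. So H_0 = Z.
rank ∂_1 = 4, rank ∂_2 = 5 ⇒ b_1 = 10 − 4 − 5 = 1; all invariant factors of ∂_2 are 1 so no torsion. So H_1 = Z.
rank ∂_2 = 5, rank ∂_3 = 0 ⇒ b_2 = 5 − 5 − 0 = 0. So H_2 = 0.

H_0 = Z,  H_1 = Z,  H_2 = 0.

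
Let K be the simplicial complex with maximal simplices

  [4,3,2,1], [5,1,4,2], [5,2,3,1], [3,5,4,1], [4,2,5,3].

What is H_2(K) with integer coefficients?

Fix the vertex order 1 < 2 < 3 < 4 < 5 and write every simplex with vertices in increasing order. Then dim K = 3 and the simplices of K are:

  0-simplices (5): [1], [2], [3], [4], [5]
  1-simplices (10): [1,2], [1,3], [1,4], [1,5], [2,3], [2,4], [2,5], [3,4], [3,5], [4,5]
  2-simplices (10): [1,2,3], [1,2,4], [1,2,5], [1,3,4], [1,3,5], [1,4,5], [2,3,4], [2,3,5], [2,4,5], [3,4,5]
  3-simplices (5): [1,2,3,4], [1,2,3,5], [1,2,4,5], [1,3,4,5], [2,3,4,5]

so the chain groups are C_0 ≅ Z^5, C_1 ≅ Z^10, C_2 ≅ Z^10, C_3 ≅ Z^5.

The boundary map ∂_1: C_1 → C_0 sends each edge [p,q] (with p < q) to q − p. For instance
  ∂[1,3] = [3] − [1].
As a 5×10 matrix over Z this has rank 4, with invariant factors (1,1,1,1).

The boundary map ∂_2: C_2 → C_1 acts by ∂[p,q,r] = [q,r] − [p,r] + [p,q]. For instance
  ∂[3,4,5] = [4,5] − [3,5] + [3,4],
  ∂[2,4,5] = [4,5] − [2,5] + [2,4].
As a 10×10 matrix over Z this has rank 6, with invariant factors (1,1,1,1,1,1).

Boundary ∂_3: C_3 → C_2 sends each 3-simplex σ to the alternating sum Σ_i (−1)^i (σ with its i-th vertex removed). For instance
  ∂[1,2,4,5] = [2,4,5] − [1,4,5] + [1,2,5] − [1,2,4],
  ∂[1,3,4,5] = [3,4,5] − [1,4,5] + [1,3,5] − [1,3,4].
The resulting 10×5 matrix has rank 4, and its Smith normal form has invariant factors (1,1,1,1).

From H_k ≅ ker(∂_k) / im(∂_{k+1}) we obtain:

  H_2: rank ker ∂_2 − rank ∂_3 = (10 − 6) − 4 = 0, and the invariant factors of ∂_3 are all 1, so H_2 ≅ 0.

H_2 = 0.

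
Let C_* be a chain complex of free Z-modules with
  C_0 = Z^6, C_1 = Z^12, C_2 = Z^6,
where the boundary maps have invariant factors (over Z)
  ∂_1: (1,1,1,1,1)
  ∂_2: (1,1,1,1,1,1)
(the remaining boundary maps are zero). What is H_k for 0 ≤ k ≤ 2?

H_0: b_0 = 6 − 0 − 5 = 1; torsion from ∂_1 factors > 1: none. So H_0 ≅ Z.
H_1: b_1 = 12 − 5 − 6 = 1; torsion from ∂_2 factors > 1: none. So H_1 ≅ Z.
H_2: b_2 = 6 − 6 − 0 = 0; torsion from ∂_3 factors > 1: none. So H_2 ≅ 0.

H_0 ≅ Z,  H_1 ≅ Z,  H_2 = 0.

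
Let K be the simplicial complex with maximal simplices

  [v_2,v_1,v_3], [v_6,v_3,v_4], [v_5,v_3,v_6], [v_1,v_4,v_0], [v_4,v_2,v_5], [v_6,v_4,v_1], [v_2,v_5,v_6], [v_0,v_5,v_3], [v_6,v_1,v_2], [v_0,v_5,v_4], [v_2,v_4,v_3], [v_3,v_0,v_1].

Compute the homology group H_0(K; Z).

We work with the vertex ordering v_0 < v_1 < v_2 < v_3 < v_4 < v_5 < v_6. The simplices of K, each written with vertices in increasing order, are:

  0-simplices (7): [v_0], [v_1], [v_2], [v_3], [v_4], [v_5], [v_6]
  1-simplices (18): (18 of them)
  2-simplices (12): (12 of them)

Hence C_0 ≅ Z^7, C_1 ≅ Z^18, C_2 ≅ Z^12.

The boundary map ∂_1: C_1 → C_0 maps an edge to its endpoints' difference, ∂[p,q] = q − p. For instance
  ∂[v_0,v_4] = [v_4] − [v_0].
The resulting 7×18 matrix has rank 6, and its Smith normal form has invariant factors (1,1,1,1,1,1).

Boundary ∂_2: C_2 → C_1 sends each 2-simplex [p,q,r] to [q,r] − [p,r] + [p,q]. For instance
  ∂[v_0,v_1,v_4] = [v_1,v_4] − [v_0,v_4] + [v_0,v_1],
  ∂[v_2,v_3,v_4] = [v_3,v_4] − [v_2,v_4] + [v_2,v_3].
As a 18×12 matrix over Z this has rank 12, with invariant factors (1,1,1,1,1,1,1,1,1,1,1,2).

Computing H_k = (kernel of ∂_k) / (image of ∂_{k+1}):

  H_0: rank C_0 − rank ∂_1 = 7 − 6 = 1, and the invariant factors of ∂_1 are all 1, so H_0 ≅ Z.

H_0 = Z.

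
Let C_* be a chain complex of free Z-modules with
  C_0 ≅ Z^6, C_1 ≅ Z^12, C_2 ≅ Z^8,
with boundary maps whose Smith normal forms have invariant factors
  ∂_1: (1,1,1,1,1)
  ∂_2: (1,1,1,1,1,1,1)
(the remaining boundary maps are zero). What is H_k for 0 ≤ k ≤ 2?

H_0 = Z,  H_1 = 0,  H_2 = Z.

H_0: b_0 = 6 − 0 − 5 = 1; torsion from ∂_1 factors > 1: none. So H_0 = Z.
H_1: b_1 = 12 − 5 − 7 = 0; torsion from ∂_2 factors > 1: none. So H_1 = 0.
H_2: b_2 = 8 − 7 − 0 = 1; torsion from ∂_3 factors > 1: none. So H_2 = Z.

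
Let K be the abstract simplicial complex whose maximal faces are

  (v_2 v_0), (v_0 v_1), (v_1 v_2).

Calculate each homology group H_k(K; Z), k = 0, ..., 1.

H_0 ≅ Z,  H_1 ≅ Z.

Fix the vertex order v_0 < v_1 < v_2 and write every simplex with vertices in increasing order. Then dim K = 1 and the simplices of K are:

  0-simplices (3): [v_0], [v_1], [v_2]
  1-simplices (3): [v_0,v_1], [v_0,v_2], [v_1,v_2]

Hence C_0 ≅ Z^3, C_1 ≅ Z^3.

∂_1: C_1 → C_0 sends each edge [p,q] (with p < q) to q − p.
The 3×3 boundary matrix has rank 2 and Smith normal form diag(1,1).

Reading off H_k = ker ∂_k / im ∂_{k+1}:

  H_0: rank C_0 − rank ∂_1 = 3 − 2 = 1, and the invariant factors of ∂_1 are all 1, so H_0 ≅ Z.
  H_1: rank ker ∂_1 − rank ∂_2 = (3 − 2) − 0 = 1, and there is no ∂_2, so H_1 ≅ Z.

As a check, the Euler characteristic is 3 − 3 = 0, which agrees with 1 − 1 = 0.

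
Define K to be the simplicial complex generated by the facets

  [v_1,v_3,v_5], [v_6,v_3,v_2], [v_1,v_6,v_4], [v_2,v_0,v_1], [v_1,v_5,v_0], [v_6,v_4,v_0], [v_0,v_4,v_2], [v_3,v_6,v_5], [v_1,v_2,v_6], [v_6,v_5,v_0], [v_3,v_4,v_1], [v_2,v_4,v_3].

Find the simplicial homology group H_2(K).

H_2 = 0.

Order the vertices as v_0 < v_1 < v_2 < v_3 < v_4 < v_5 < v_6. Listing each simplex with vertices in this order, K has dimension 2 with simplices:

  0-simplices (7): [v_0], [v_1], [v_2], [v_3], [v_4], [v_5], [v_6]
  1-simplices (18): (18 of them)
  2-simplices (12): (12 of them)

so the chain groups are C_0 ≅ Z^7, C_1 ≅ Z^18, C_2 ≅ Z^12.

The boundary map ∂_1: C_1 → C_0 is given by ∂[p,q] = [q] − [p]. For instance
  ∂[v_0,v_2] = [v_2] − [v_0].
As a 7×18 matrix over Z this has rank 6, with invariant factors (1,1,1,1,1,1).

Boundary ∂_2: C_2 → C_1 acts by ∂[p,q,r] = [q,r] − [p,r] + [p,q]. For instance
  ∂[v_2,v_3,v_6] = [v_3,v_6] − [v_2,v_6] + [v_2,v_3],
  ∂[v_1,v_3,v_5] = [v_3,v_5] − [v_1,v_5] + [v_1,v_3].
As a 18×12 matrix over Z this has rank 12, with invariant factors (1,1,1,1,1,1,1,1,1,1,1,2).

From H_k ≅ ker(∂_k) / im(∂_{k+1}) we obtain:

  H_2: rank ker ∂_2 − rank ∂_3 = (12 − 12) − 0 = 0, and there is no ∂_3, so H_2 = 0.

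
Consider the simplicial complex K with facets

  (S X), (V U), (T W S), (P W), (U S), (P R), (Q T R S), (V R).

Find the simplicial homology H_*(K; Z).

H_0 = Z,  H_1 = Z^2,  H_2 = 0,  H_3 = 0.

Fix the vertex order P < Q < R < S < T < U < V < W < X and write every simplex with vertices in increasing order. Then dim K = 3 and the simplices of K are:

  0-simplices (9): P, Q, R, S, T, U, V, W, X
  1-simplices (14): PR, PW, QR, QS, QT, RS, RT, RV, ST, SU, SW, SX, TW, UV
  2-simplices (5): QRS, QRT, QST, RST, STW
  3-simplices (1): QRST

Hence C_0 ≅ Z^9, C_1 ≅ Z^14, C_2 ≅ Z^5, C_3 ≅ Z^1.

∂_1: C_1 → C_0 is given by ∂[p,q] = [q] − [p]. For instance
  ∂QT = T − Q.
This gives a 9×14 integer matrix of rank 8; reducing to Smith normal form yields diagonal entries (1,1,1,1,1,1,1,1).

The boundary map ∂_2: C_2 → C_1 sends each 2-simplex [p,q,r] to [q,r] − [p,r] + [p,q]. For instance
  ∂QRT = RT − QT + QR,
  ∂STW = TW − SW + ST.
This gives a 14×5 integer matrix of rank 4; reducing to Smith normal form yields diagonal entries (1,1,1,1).

The boundary map ∂_3: C_3 → C_2 sends each 3-simplex σ to the alternating sum Σ_i (−1)^i (σ with its i-th vertex removed). For instance
  ∂QRST = RST − QST + QRT − QRS.
The resulting 5×1 matrix has rank 1, and its Smith normal form has invariant factors (1).

Computing H_k = (kernel of ∂_k) / (image of ∂_{k+1}):

  H_0: rank C_0 − rank ∂_1 = 9 − 8 = 1, and the invariant factors of ∂_1 are all 1, so H_0 = Z.
  H_1: rank ker ∂_1 − rank ∂_2 = (14 − 8) − 4 = 2, and the invariant factors of ∂_2 are all 1, so H_1 = Z^2.
  H_2: rank ker ∂_2 − rank ∂_3 = (5 − 4) − 1 = 0, and the invariant factors of ∂_3 are all 1, so H_2 = 0.
  H_3: rank ker ∂_3 − rank ∂_4 = (1 − 1) − 0 = 0, and there is no ∂_4, so H_3 = 0.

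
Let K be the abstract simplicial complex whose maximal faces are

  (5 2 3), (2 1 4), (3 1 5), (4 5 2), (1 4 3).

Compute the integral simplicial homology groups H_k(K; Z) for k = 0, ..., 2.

H_0 = Z,  H_1 = Z,  H_2 = 0.

Take the total order 1 < 2 < 3 < 4 < 5 on the vertex set. Then K (dimension 2) consists of the simplices:

  0-simplices (5): [1], [2], [3], [4], [5]
  1-simplices (10): [1,2], [1,3], [1,4], [1,5], [2,3], [2,4], [2,5], [3,4], [3,5], [4,5]
  2-simplices (5): [1,2,4], [1,3,4], [1,3,5], [2,3,5], [2,4,5]

so the chain groups are C_0 ≅ Z^5, C_1 ≅ Z^10, C_2 ≅ Z^5.

The boundary map ∂_1: C_1 → C_0 maps an edge to its endpoints' difference, ∂[p,q] = q − p.
The resulting 5×10 matrix has rank 4, and its Smith normal form has invariant factors (1,1,1,1).

∂_2: C_2 → C_1 sends each 2-simplex [p,q,r] to [q,r] − [p,r] + [p,q]. For instance
  ∂[1,3,4] = [3,4] − [1,4] + [1,3],
  ∂[1,3,5] = [3,5] − [1,5] + [1,3].
As a 10×5 matrix over Z this has rank 5, with invariant factors (1,1,1,1,1).

Reading off H_k = ker ∂_k / im ∂_{k+1}:

  H_0: rank C_0 − rank ∂_1 = 5 − 4 = 1, and the invariant factors of ∂_1 are all 1, so H_0 ≅ Z.
  H_1: rank ker ∂_1 − rank ∂_2 = (10 − 4) − 5 = 1, and the invariant factors of ∂_2 are all 1, so H_1 ≅ Z.
  H_2: rank ker ∂_2 − rank ∂_3 = (5 − 5) − 0 = 0, and there is no ∂_3, so H_2 ≅ 0.

As a check, the Euler characteristic is 5 − 10 + 5 = 0, which agrees with 1 − 1 + 0 = 0.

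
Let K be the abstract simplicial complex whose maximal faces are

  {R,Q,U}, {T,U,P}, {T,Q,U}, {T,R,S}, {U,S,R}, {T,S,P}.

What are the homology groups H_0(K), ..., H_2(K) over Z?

Fix the vertex order P < Q < R < S < T < U and write every simplex with vertices in increasing order. Then dim K = 2 and the simplices of K are:

  0-simplices (6): P, Q, R, S, T, U
  1-simplices (12): PS, PT, PU, QR, QT, QU, RS, RT, RU, ST, SU, TU
  2-simplices (6): PST, PTU, QRU, QTU, RST, RSU

so the chain groups are C_0 ≅ Z^6, C_1 ≅ Z^12, C_2 ≅ Z^6.

∂_1: C_1 → C_0 maps an edge to its endpoints' difference, ∂[p,q] = q − p. For instance
  ∂QR = R − Q.
The 6×12 boundary matrix has rank 5 and Smith normal form diag(1,1,1,1,1).

The boundary map ∂_2: C_2 → C_1 maps a triangle to the signed sum of its edges. For instance
  ∂PST = ST − PT + PS,
  ∂PTU = TU − PU + PT.
The 12×6 boundary matrix has rank 6 and Smith normal form diag(1,1,1,1,1,1).

Reading off H_k = ker ∂_k / im ∂_{k+1}:

  H_0: rank C_0 − rank ∂_1 = 6 − 5 = 1, and the invariant factors of ∂_1 are all 1, so H_0 = Z.
  H_1: rank ker ∂_1 − rank ∂_2 = (12 − 5) − 6 = 1, and the invariant factors of ∂_2 are all 1, so H_1 = Z.
  H_2: rank ker ∂_2 − rank ∂_3 = (6 − 6) − 0 = 0, and there is no ∂_3, so H_2 = 0.

H_0 ≅ Z,  H_1 ≅ Z,  H_2 = 0.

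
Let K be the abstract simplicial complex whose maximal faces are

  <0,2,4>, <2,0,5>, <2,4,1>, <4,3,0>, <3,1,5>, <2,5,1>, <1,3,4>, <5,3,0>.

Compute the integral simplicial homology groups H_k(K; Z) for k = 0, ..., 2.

Take the total order 0 < 1 < 2 < 3 < 4 < 5 on the vertex set. Then K (dimension 2) consists of the simplices:

  0-simplices (6): [0], [1], [2], [3], [4], [5]
  1-simplices (12): [0,2], [0,3], [0,4], [0,5], [1,2], [1,3], [1,4], [1,5], [2,4], [2,5], [3,4], [3,5]
  2-simplices (8): [0,2,4], [0,2,5], [0,3,4], [0,3,5], [1,2,4], [1,2,5], [1,3,4], [1,3,5]

giving chain groups C_0 ≅ Z^6, C_1 ≅ Z^12, C_2 ≅ Z^8.

∂_1: C_1 → C_0 maps an edge to its endpoints' difference, ∂[p,q] = q − p. For instance
  ∂[2,4] = [4] − [2].
As a 6×12 matrix over Z this has rank 5, with invariant factors (1,1,1,1,1).

The boundary map ∂_2: C_2 → C_1 maps a triangle to the signed sum of its edges. For instance
  ∂[0,2,5] = [2,5] − [0,5] + [0,2],
  ∂[1,3,4] = [3,4] − [1,4] + [1,3].
The resulting 12×8 matrix has rank 7, and its Smith normal form has invariant factors (1,1,1,1,1,1,1).

Now H_k = ker ∂_k / im ∂_{k+1}, so:

  H_0: rank C_0 − rank ∂_1 = 6 − 5 = 1, and the invariant factors of ∂_1 are all 1, so H_0 = Z.
  H_1: rank ker ∂_1 − rank ∂_2 = (12 − 5) − 7 = 0, and the invariant factors of ∂_2 are all 1, so H_1 = 0.
  H_2: rank ker ∂_2 − rank ∂_3 = (8 − 7) − 0 = 1, and there is no ∂_3, so H_2 = Z.

As a check, the Euler characteristic is 6 − 12 + 8 = 2, which agrees with 1 − 0 + 1 = 2.

H_0 ≅ Z,  H_1 = 0,  H_2 ≅ Z.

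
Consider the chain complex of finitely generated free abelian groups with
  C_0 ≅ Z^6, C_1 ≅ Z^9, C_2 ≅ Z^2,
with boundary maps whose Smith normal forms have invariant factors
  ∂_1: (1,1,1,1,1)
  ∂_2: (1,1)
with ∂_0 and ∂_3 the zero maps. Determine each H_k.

H_0: b_0 = 6 − 0 − 5 = 1; torsion from ∂_1 factors > 1: none. So H_0 ≅ Z.
H_1: b_1 = 9 − 5 − 2 = 2; torsion from ∂_2 factors > 1: none. So H_1 ≅ Z^2.
H_2: b_2 = 2 − 2 − 0 = 0; torsion from ∂_3 factors > 1: none. So H_2 ≅ 0.

H_0 ≅ Z,  H_1 ≅ Z^2,  H_2 = 0.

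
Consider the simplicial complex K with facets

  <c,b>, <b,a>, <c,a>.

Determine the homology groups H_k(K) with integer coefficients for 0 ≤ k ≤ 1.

Order the vertices as a < b < c. Listing each simplex with vertices in this order, K has dimension 1 with simplices:

  0-simplices (3): a, b, c
  1-simplices (3): ab, ac, bc

giving chain groups C_0 ≅ Z^3, C_1 ≅ Z^3.

The boundary map ∂_1: C_1 → C_0 maps an edge to its endpoints' difference, ∂[p,q] = q − p. For instance
  ∂ab = b − a.
The 3×3 boundary matrix has rank 2 and Smith normal form diag(1,1).

Computing H_k = (kernel of ∂_k) / (image of ∂_{k+1}):

  H_0: rank C_0 − rank ∂_1 = 3 − 2 = 1, and the invariant factors of ∂_1 are all 1, so H_0 = Z.
  H_1: rank ker ∂_1 − rank ∂_2 = (3 − 2) − 0 = 1, and there is no ∂_2, so H_1 = Z.

H_0 ≅ Z,  H_1 ≅ Z.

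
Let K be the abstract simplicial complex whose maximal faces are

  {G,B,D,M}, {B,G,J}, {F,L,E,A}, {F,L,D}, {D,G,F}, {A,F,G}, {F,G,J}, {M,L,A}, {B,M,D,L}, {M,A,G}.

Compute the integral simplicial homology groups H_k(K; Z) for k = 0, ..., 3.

H_0 ≅ Z,  H_1 = 0,  H_2 ≅ Z,  H_3 = 0.

Take the total order A < B < D < E < F < G < J < L < M on the vertex set. Then K (dimension 3) consists of the simplices:

  0-simplices (9): A, B, D, E, F, G, J, L, M
  1-simplices (22): AE, AF, AG, AL, AM, BD, BG, BJ, BL, BM, DF, DG, DL, DM, EF, EL, FG, FJ, FL, GJ, GM, LM
  2-simplices (18): AEF, AEL, AFG, AFL, AGM, ALM, BDG, BDL, BDM, BGJ, BGM, BLM, DFG, DFL, DGM, DLM, EFL, FGJ
  3-simplices (3): AEFL, BDGM, BDLM

giving chain groups C_0 ≅ Z^9, C_1 ≅ Z^22, C_2 ≅ Z^18, C_3 ≅ Z^3.

Boundary ∂_1: C_1 → C_0 is given by ∂[p,q] = [q] − [p]. For instance
  ∂DL = L − D.
The 9×22 boundary matrix has rank 8 and Smith normal form diag(1,1,1,1,1,1,1,1).

Boundary ∂_2: C_2 → C_1 sends each 2-simplex [p,q,r] to [q,r] − [p,r] + [p,q]. For instance
  ∂BGJ = GJ − BJ + BG,
  ∂DLM = LM − DM + DL.
The 22×18 boundary matrix has rank 14 and Smith normal form diag(1,1,1,1,1,1,1,1,1,1,1,1,1,1).

The boundary map ∂_3: C_3 → C_2 sends each 3-simplex σ to the alternating sum Σ_i (−1)^i (σ with its i-th vertex removed). For instance
  ∂BDGM = DGM − BGM + BDM − BDG,
  ∂AEFL = EFL − AFL + AEL − AEF.
As a 18×3 matrix over Z this has rank 3, with invariant factors (1,1,1).

Now H_k = ker ∂_k / im ∂_{k+1}, so:

  H_0: rank C_0 − rank ∂_1 = 9 − 8 = 1, and the invariant factors of ∂_1 are all 1, so H_0 = Z.
  H_1: rank ker ∂_1 − rank ∂_2 = (22 − 8) − 14 = 0, and the invariant factors of ∂_2 are all 1, so H_1 = 0.
  H_2: rank ker ∂_2 − rank ∂_3 = (18 − 14) − 3 = 1, and the invariant factors of ∂_3 are all 1, so H_2 = Z.
  H_3: rank ker ∂_3 − rank ∂_4 = (3 − 3) − 0 = 0, and there is no ∂_4, so H_3 = 0.

As a check, the Euler characteristic is 9 − 22 + 18 − 3 = 2, which agrees with 1 − 0 + 1 − 0 = 2.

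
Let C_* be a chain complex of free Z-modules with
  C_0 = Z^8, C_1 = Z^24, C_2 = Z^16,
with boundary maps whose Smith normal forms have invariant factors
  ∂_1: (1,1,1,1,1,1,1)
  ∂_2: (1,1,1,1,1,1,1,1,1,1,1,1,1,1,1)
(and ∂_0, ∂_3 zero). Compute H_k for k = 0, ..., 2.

H_0 ≅ Z,  H_1 ≅ Z^2,  H_2 ≅ Z.

H_0: b_0 = 8 − 0 − 7 = 1; torsion from ∂_1 factors > 1: none. So H_0 ≅ Z.
H_1: b_1 = 24 − 7 − 15 = 2; torsion from ∂_2 factors > 1: none. So H_1 ≅ Z^2.
H_2: b_2 = 16 − 15 − 0 = 1; torsion from ∂_3 factors > 1: none. So H_2 ≅ Z.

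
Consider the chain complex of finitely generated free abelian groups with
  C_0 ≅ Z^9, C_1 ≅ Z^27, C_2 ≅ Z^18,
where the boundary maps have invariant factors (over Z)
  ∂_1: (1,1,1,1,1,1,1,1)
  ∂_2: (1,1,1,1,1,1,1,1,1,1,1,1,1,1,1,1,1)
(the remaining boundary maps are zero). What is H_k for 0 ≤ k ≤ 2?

H_0: b_0 = 9 − 0 − 8 = 1; torsion from ∂_1 factors > 1: none. So H_0 = Z.
H_1: b_1 = 27 − 8 − 17 = 2; torsion from ∂_2 factors > 1: none. So H_1 = Z^2.
H_2: b_2 = 18 − 17 − 0 = 1; torsion from ∂_3 factors > 1: none. So H_2 = Z.

H_0 = Z,  H_1 = Z^2,  H_2 = Z.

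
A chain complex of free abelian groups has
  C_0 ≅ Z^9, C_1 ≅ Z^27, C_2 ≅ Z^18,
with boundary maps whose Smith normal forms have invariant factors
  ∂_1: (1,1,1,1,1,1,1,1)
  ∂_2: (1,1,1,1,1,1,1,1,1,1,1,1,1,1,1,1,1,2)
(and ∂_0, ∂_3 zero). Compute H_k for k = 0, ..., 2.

H_0 ≅ Z,  H_1 ≅ Z ⊕ Z/2,  H_2 = 0.

H_0: b_0 = 9 − 0 − 8 = 1; torsion from ∂_1 factors > 1: none. So H_0 ≅ Z.
H_1: b_1 = 27 − 8 − 18 = 1; torsion from ∂_2 factors > 1: [2]. So H_1 ≅ Z ⊕ Z/2.
H_2: b_2 = 18 − 18 − 0 = 0; torsion from ∂_3 factors > 1: none. So H_2 ≅ 0.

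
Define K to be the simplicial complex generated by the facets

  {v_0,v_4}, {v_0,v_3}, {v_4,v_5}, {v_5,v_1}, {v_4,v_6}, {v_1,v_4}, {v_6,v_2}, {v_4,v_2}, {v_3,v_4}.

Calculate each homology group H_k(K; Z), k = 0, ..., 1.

We work with the vertex ordering v_0 < v_1 < v_2 < v_3 < v_4 < v_5 < v_6. The simplices of K, each written with vertices in increasing order, are:

  0-simplices (7): [v_0], [v_1], [v_2], [v_3], [v_4], [v_5], [v_6]
  1-simplices (9): [v_0,v_3], [v_0,v_4], [v_1,v_4], [v_1,v_5], [v_2,v_4], [v_2,v_6], [v_3,v_4], [v_4,v_5], [v_4,v_6]

giving chain groups C_0 ≅ Z^7, C_1 ≅ Z^9.

Boundary ∂_1: C_1 → C_0 maps an edge to its endpoints' difference, ∂[p,q] = q − p. For instance
  ∂[v_2,v_4] = [v_4] − [v_2].
The resulting 7×9 matrix has rank 6, and its Smith normal form has invariant factors (1,1,1,1,1,1).

Computing H_k = (kernel of ∂_k) / (image of ∂_{k+1}):

  H_0: rank C_0 − rank ∂_1 = 7 − 6 = 1, and the invariant factors of ∂_1 are all 1, so H_0 ≅ Z.
  H_1: rank ker ∂_1 − rank ∂_2 = (9 − 6) − 0 = 3, and there is no ∂_2, so H_1 ≅ Z^3.

(K is a triangulation of a wedge of 3 circles.)

H_0 ≅ Z,  H_1 ≅ Z^3.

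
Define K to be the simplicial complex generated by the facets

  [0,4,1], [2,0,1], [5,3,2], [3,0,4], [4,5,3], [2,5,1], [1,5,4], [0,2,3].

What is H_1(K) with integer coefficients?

We work with the vertex ordering 0 < 1 < 2 < 3 < 4 < 5. The simplices of K, each written with vertices in increasing order, are:

  0-simplices (6): [0], [1], [2], [3], [4], [5]
  1-simplices (12): [0,1], [0,2], [0,3], [0,4], [1,2], [1,4], [1,5], [2,3], [2,5], [3,4], [3,5], [4,5]
  2-simplices (8): [0,1,2], [0,1,4], [0,2,3], [0,3,4], [1,2,5], [1,4,5], [2,3,5], [3,4,5]

giving chain groups C_0 ≅ Z^6, C_1 ≅ Z^12, C_2 ≅ Z^8.

The boundary map ∂_1: C_1 → C_0 is given by ∂[p,q] = [q] − [p].
The 6×12 boundary matrix has rank 5 and Smith normal form diag(1,1,1,1,1).

∂_2: C_2 → C_1 sends each 2-simplex [p,q,r] to [q,r] − [p,r] + [p,q]. For instance
  ∂[1,4,5] = [4,5] − [1,5] + [1,4],
  ∂[1,2,5] = [2,5] − [1,5] + [1,2].
This gives a 12×8 integer matrix of rank 7; reducing to Smith normal form yields diagonal entries (1,1,1,1,1,1,1).

Computing H_k = (kernel of ∂_k) / (image of ∂_{k+1}):

  H_1: rank ker ∂_1 − rank ∂_2 = (12 − 5) − 7 = 0, and the invariant factors of ∂_2 are all 1, so H_1 = 0.

H_1 = 0.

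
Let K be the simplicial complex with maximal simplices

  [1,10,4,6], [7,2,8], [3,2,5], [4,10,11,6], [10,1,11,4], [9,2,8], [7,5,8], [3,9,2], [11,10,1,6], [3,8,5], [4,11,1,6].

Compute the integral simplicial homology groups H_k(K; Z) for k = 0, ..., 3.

Take the total order 1 < 2 < 3 < 4 < 5 < 6 < 7 < 8 < 9 < 10 < 11 on the vertex set. Then K (dimension 3) consists of the simplices:

  0-simplices (11): [1], [2], [3], [4], [5], [6], [7], [8], [9], [10], [11]
  1-simplices (22): [1,4], [1,6], [1,10], [1,11], [2,3], [2,5], [2,7], [2,8], [2,9], [3,5], [3,8], [3,9], [4,6], [4,10], [4,11], [5,7], [5,8], [6,10], [6,11], [7,8], [8,9], [10,11]
  2-simplices (16): [1,4,6], [1,4,10], [1,4,11], [1,6,10], [1,6,11], [1,10,11], [2,3,5], [2,3,9], [2,7,8], [2,8,9], [3,5,8], [4,6,10], [4,6,11], [4,10,11], [5,7,8], [6,10,11]
  3-simplices (5): [1,4,6,10], [1,4,6,11], [1,4,10,11], [1,6,10,11], [4,6,10,11]

so the chain groups are C_0 ≅ Z^11, C_1 ≅ Z^22, C_2 ≅ Z^16, C_3 ≅ Z^5.

The boundary map ∂_1: C_1 → C_0 sends each edge [p,q] (with p < q) to q − p. For instance
  ∂[2,5] = [5] − [2].
As a 11×22 matrix over Z this has rank 9, with invariant factors (1,1,1,1,1,1,1,1,1).

∂_2: C_2 → C_1 acts by ∂[p,q,r] = [q,r] − [p,r] + [p,q]. For instance
  ∂[4,6,11] = [6,11] − [4,11] + [4,6],
  ∂[2,3,9] = [3,9] − [2,9] + [2,3].
The 22×16 boundary matrix has rank 12 and Smith normal form diag(1,1,1,1,1,1,1,1,1,1,1,1).

Boundary ∂_3: C_3 → C_2 sends each 3-simplex σ to the alternating sum Σ_i (−1)^i (σ with its i-th vertex removed). For instance
  ∂[1,6,10,11] = [6,10,11] − [1,10,11] + [1,6,11] − [1,6,10],
  ∂[4,6,10,11] = [6,10,11] − [4,10,11] + [4,6,11] − [4,6,10].
As a 16×5 matrix over Z this has rank 4, with invariant factors (1,1,1,1).

Computing H_k = (kernel of ∂_k) / (image of ∂_{k+1}):

  H_0: rank C_0 − rank ∂_1 = 11 − 9 = 2, and the invariant factors of ∂_1 are all 1, so H_0 = Z^2.
  H_1: rank ker ∂_1 − rank ∂_2 = (22 − 9) − 12 = 1, and the invariant factors of ∂_2 are all 1, so H_1 = Z.
  H_2: rank ker ∂_2 − rank ∂_3 = (16 − 12) − 4 = 0, and the invariant factors of ∂_3 are all 1, so H_2 = 0.
  H_3: rank ker ∂_3 − rank ∂_4 = (5 − 4) − 0 = 1, and there is no ∂_4, so H_3 = Z.

(K is a triangulation of the disjoint union of the 3-sphere S^3 and the cylinder S^1 x I.)

H_0 = Z^2,  H_1 = Z,  H_2 = 0,  H_3 = Z.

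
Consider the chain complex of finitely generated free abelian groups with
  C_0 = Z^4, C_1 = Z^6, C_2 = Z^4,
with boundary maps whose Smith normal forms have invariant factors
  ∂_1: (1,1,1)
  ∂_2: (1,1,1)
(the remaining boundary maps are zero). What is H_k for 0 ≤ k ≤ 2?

H_0: b_0 = 4 − 0 − 3 = 1; torsion from ∂_1 factors > 1: none. So H_0 = Z.
H_1: b_1 = 6 − 3 − 3 = 0; torsion from ∂_2 factors > 1: none. So H_1 = 0.
H_2: b_2 = 4 − 3 − 0 = 1; torsion from ∂_3 factors > 1: none. So H_2 = Z.

H_0 = Z,  H_1 = 0,  H_2 = Z.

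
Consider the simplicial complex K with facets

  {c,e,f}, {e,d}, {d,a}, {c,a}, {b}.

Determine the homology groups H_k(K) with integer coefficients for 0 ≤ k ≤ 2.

H_0 ≅ Z^2,  H_1 ≅ Z,  H_2 = 0.

Fix the vertex order a < b < c < d < e < f and write every simplex with vertices in increasing order. Then dim K = 2 and the simplices of K are:

  0-simplices (6): a, b, c, d, e, f
  1-simplices (6): ac, ad, ce, cf, de, ef
  2-simplices (1): cef

so the chain groups are C_0 ≅ Z^6, C_1 ≅ Z^6, C_2 ≅ Z^1.

The boundary map ∂_1: C_1 → C_0 is given by ∂[p,q] = [q] − [p].
As a 6×6 matrix over Z this has rank 4, with invariant factors (1,1,1,1).

The boundary map ∂_2: C_2 → C_1 sends each 2-simplex [p,q,r] to [q,r] − [p,r] + [p,q]. For instance
  ∂cef = ef − cf + ce.
The resulting 6×1 matrix has rank 1, and its Smith normal form has invariant factors (1).

From H_k ≅ ker(∂_k) / im(∂_{k+1}) we obtain:

  H_0: rank C_0 − rank ∂_1 = 6 − 4 = 2, and the invariant factors of ∂_1 are all 1, so H_0 = Z^2.
  H_1: rank ker ∂_1 − rank ∂_2 = (6 − 4) − 1 = 1, and the invariant factors of ∂_2 are all 1, so H_1 = Z.
  H_2: rank ker ∂_2 − rank ∂_3 = (1 − 1) − 0 = 0, and there is no ∂_3, so H_2 = 0.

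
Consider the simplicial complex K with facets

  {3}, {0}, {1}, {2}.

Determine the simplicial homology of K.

Fix the vertex order 0 < 1 < 2 < 3 and write every simplex with vertices in increasing order. Then dim K = 0 and the simplices of K are:

  0-simplices (4): [0], [1], [2], [3]

giving chain groups C_0 ≅ Z^4.

Computing H_k = (kernel of ∂_k) / (image of ∂_{k+1}):

  H_0: rank C_0 − rank ∂_1 = 4 − 0 = 4, and there is no ∂_1, so H_0 = Z^4.

(K is a triangulation of a set of 4 points.)

H_0 = Z^4.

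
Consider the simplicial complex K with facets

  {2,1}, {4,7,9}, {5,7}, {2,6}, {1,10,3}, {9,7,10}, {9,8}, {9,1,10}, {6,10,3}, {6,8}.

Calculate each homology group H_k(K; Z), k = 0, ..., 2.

H_0 = Z,  H_1 = Z^2,  H_2 = 0.

Take the total order 1 < 2 < 3 < 4 < 5 < 6 < 7 < 8 < 9 < 10 on the vertex set. Then K (dimension 2) consists of the simplices:

  0-simplices (10): [1], [2], [3], [4], [5], [6], [7], [8], [9], [10]
  1-simplices (16): [1,2], [1,3], [1,9], [1,10], [2,6], [3,6], [3,10], [4,7], [4,9], [5,7], [6,8], [6,10], [7,9], [7,10], [8,9], [9,10]
  2-simplices (5): [1,3,10], [1,9,10], [3,6,10], [4,7,9], [7,9,10]

giving chain groups C_0 ≅ Z^10, C_1 ≅ Z^16, C_2 ≅ Z^5.

The boundary map ∂_1: C_1 → C_0 sends each edge [p,q] (with p < q) to q − p.
The resulting 10×16 matrix has rank 9, and its Smith normal form has invariant factors (1,1,1,1,1,1,1,1,1).

∂_2: C_2 → C_1 sends each 2-simplex [p,q,r] to [q,r] − [p,r] + [p,q]. For instance
  ∂[1,9,10] = [9,10] − [1,10] + [1,9],
  ∂[1,3,10] = [3,10] − [1,10] + [1,3].
The resulting 16×5 matrix has rank 5, and its Smith normal form has invariant factors (1,1,1,1,1).

Computing H_k = (kernel of ∂_k) / (image of ∂_{k+1}):

  H_0: rank C_0 − rank ∂_1 = 10 − 9 = 1, and the invariant factors of ∂_1 are all 1, so H_0 ≅ Z.
  H_1: rank ker ∂_1 − rank ∂_2 = (16 − 9) − 5 = 2, and the invariant factors of ∂_2 are all 1, so H_1 ≅ Z^2.
  H_2: rank ker ∂_2 − rank ∂_3 = (5 − 5) − 0 = 0, and there is no ∂_3, so H_2 ≅ 0.

As a check, the Euler characteristic is 10 − 16 + 5 = -1, which agrees with 1 − 2 + 0 = -1.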